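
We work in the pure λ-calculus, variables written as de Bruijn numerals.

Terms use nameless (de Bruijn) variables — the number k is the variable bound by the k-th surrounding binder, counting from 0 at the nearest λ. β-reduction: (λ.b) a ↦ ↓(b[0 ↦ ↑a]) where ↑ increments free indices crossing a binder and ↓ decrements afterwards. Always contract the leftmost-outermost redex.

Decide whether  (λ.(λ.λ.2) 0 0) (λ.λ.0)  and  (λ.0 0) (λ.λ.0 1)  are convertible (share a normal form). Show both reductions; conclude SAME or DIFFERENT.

Answer: DIFFERENT — A ⇓ λ.λ.0, B ⇓ λ.0 (λ.λ.0 1)

Reduction:
Term A:
  start: (λ.(λ.λ.2) 0 0) (λ.λ.0)
  step 1: (λ.λ.λ.λ.0) (λ.λ.0) (λ.λ.0)
  step 2: (λ.λ.λ.0) (λ.λ.0)
  step 3: λ.λ.0

Term B:
  start: (λ.0 0) (λ.λ.0 1)
  step 1: (λ.λ.0 1) (λ.λ.0 1)
  step 2: λ.0 (λ.λ.0 1)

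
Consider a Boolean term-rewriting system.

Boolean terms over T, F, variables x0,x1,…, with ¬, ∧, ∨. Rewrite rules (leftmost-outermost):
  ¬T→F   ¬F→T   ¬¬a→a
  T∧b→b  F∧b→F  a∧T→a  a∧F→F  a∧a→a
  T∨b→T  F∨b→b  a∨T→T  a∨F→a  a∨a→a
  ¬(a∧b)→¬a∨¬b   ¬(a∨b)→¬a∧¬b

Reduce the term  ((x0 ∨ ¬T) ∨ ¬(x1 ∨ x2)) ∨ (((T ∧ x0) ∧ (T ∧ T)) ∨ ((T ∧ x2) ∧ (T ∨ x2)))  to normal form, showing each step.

Answer: normal form = (x0 ∨ (¬x1 ∧ ¬x2)) ∨ (x0 ∨ x2)  (in 9 steps)

Derivation:
  start: ((x0 ∨ ¬T) ∨ ¬(x1 ∨ x2)) ∨ (((T ∧ x0) ∧ (T ∧ T)) ∨ ((T ∧ x2) ∧ (T ∨ x2)))
  →1  ((x0 ∨ F) ∨ ¬(x1 ∨ x2)) ∨ (((T ∧ x0) ∧ (T ∧ T)) ∨ ((T ∧ x2) ∧ (T ∨ x2)))
  →2  (x0 ∨ ¬(x1 ∨ x2)) ∨ (((T ∧ x0) ∧ (T ∧ T)) ∨ ((T ∧ x2) ∧ (T ∨ x2)))
  →3  (x0 ∨ (¬x1 ∧ ¬x2)) ∨ (((T ∧ x0) ∧ (T ∧ T)) ∨ ((T ∧ x2) ∧ (T ∨ x2)))
  →4  (x0 ∨ (¬x1 ∧ ¬x2)) ∨ ((x0 ∧ (T ∧ T)) ∨ ((T ∧ x2) ∧ (T ∨ x2)))
  →5  (x0 ∨ (¬x1 ∧ ¬x2)) ∨ ((x0 ∧ T) ∨ ((T ∧ x2) ∧ (T ∨ x2)))
  →6  (x0 ∨ (¬x1 ∧ ¬x2)) ∨ (x0 ∨ ((T ∧ x2) ∧ (T ∨ x2)))
  →7  (x0 ∨ (¬x1 ∧ ¬x2)) ∨ (x0 ∨ (x2 ∧ (T ∨ x2)))
  →8  (x0 ∨ (¬x1 ∧ ¬x2)) ∨ (x0 ∨ (x2 ∧ T))
  →9  (x0 ∨ (¬x1 ∧ ¬x2)) ∨ (x0 ∨ x2)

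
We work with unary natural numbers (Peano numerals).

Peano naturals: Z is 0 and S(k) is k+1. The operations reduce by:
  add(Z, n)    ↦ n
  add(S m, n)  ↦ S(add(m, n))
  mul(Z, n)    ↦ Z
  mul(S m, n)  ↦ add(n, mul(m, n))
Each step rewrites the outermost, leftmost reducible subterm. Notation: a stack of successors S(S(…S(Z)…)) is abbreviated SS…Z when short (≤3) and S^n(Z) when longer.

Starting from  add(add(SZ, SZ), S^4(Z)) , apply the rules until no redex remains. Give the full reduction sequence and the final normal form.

  start: add(add(SZ, SZ), S^4(Z))
  step 1: add(S(add(Z, SZ)), S^4(Z))
  step 2: S(add(add(Z, SZ), S^4(Z)))
  step 3: S(add(SZ, S^4(Z)))
  step 4: S(S(add(Z, S^4(Z))))
  step 5: S^6(Z)

Answer: normal form = S^6(Z)  (in 5 steps)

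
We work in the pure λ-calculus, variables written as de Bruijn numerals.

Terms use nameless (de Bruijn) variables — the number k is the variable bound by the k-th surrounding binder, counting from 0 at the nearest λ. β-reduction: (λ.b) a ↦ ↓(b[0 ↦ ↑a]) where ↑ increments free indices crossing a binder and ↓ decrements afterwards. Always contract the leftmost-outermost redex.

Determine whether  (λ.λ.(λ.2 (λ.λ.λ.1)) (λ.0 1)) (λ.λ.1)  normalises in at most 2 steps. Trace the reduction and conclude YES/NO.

Answer: NO — after 2 steps the term is λ.(λ.λ.1) (λ.λ.λ.1), not yet normal

Reduction:
  start: (λ.λ.(λ.2 (λ.λ.λ.1)) (λ.0 1)) (λ.λ.1)
  →1  λ.(λ.(λ.λ.1) (λ.λ.λ.1)) (λ.0 1)
  →2  λ.(λ.λ.1) (λ.λ.λ.1)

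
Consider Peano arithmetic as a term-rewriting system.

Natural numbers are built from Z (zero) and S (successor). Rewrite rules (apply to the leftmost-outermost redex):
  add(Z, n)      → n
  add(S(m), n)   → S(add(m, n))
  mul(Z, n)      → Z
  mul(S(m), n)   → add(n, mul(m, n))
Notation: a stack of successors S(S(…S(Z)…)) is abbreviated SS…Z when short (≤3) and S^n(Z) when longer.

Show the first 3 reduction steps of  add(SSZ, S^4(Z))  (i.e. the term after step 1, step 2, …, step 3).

  start: add(SSZ, S^4(Z))
  →1  S(add(SZ, S^4(Z)))
  →2  S(S(add(Z, S^4(Z))))
  →3  S^6(Z)

Answer: after 3 steps: S^6(Z)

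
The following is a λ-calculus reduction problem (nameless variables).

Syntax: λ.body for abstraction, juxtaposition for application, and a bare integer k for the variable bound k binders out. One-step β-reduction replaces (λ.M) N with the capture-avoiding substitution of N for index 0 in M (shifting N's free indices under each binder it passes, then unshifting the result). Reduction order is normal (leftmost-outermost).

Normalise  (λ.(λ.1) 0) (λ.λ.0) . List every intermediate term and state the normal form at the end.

Answer: normal form = λ.λ.0  (in 2 steps)

Reduction:
  start: (λ.(λ.1) 0) (λ.λ.0)
  [1] (λ.λ.λ.0) (λ.λ.0)
  [2] λ.λ.0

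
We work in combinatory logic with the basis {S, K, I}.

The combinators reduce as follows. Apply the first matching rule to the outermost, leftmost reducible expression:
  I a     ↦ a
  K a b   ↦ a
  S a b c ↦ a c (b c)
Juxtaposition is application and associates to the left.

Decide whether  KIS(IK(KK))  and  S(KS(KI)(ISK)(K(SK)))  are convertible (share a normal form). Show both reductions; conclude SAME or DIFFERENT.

Term A:
  start: KIS(IK(KK))
  step 1: I(IK(KK))
  step 2: IK(KK)
  step 3: K(KK)

Term B:
  start: S(KS(KI)(ISK)(K(SK)))
  step 1: S(S(ISK)(K(SK)))
  step 2: S(S(SK)(K(SK)))

Answer: DIFFERENT — A ⇓ K(KK), B ⇓ S(S(SK)(K(SK)))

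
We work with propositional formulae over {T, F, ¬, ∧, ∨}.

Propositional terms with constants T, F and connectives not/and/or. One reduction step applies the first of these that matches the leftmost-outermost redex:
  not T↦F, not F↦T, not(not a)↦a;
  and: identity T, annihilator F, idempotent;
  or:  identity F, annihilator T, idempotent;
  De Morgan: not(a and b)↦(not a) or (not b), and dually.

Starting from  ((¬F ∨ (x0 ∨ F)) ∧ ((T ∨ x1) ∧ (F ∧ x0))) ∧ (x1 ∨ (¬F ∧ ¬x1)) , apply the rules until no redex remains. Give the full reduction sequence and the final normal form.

Answer: normal form = F  (in 7 steps)

Working:
  start: ((¬F ∨ (x0 ∨ F)) ∧ ((T ∨ x1) ∧ (F ∧ x0))) ∧ (x1 ∨ (¬F ∧ ¬x1))
  →1  ((T ∨ (x0 ∨ F)) ∧ ((T ∨ x1) ∧ (F ∧ x0))) ∧ (x1 ∨ (¬F ∧ ¬x1))
  →2  (T ∧ ((T ∨ x1) ∧ (F ∧ x0))) ∧ (x1 ∨ (¬F ∧ ¬x1))
  →3  ((T ∨ x1) ∧ (F ∧ x0)) ∧ (x1 ∨ (¬F ∧ ¬x1))
  →4  (T ∧ (F ∧ x0)) ∧ (x1 ∨ (¬F ∧ ¬x1))
  →5  (F ∧ x0) ∧ (x1 ∨ (¬F ∧ ¬x1))
  →6  F ∧ (x1 ∨ (¬F ∧ ¬x1))
  →7  F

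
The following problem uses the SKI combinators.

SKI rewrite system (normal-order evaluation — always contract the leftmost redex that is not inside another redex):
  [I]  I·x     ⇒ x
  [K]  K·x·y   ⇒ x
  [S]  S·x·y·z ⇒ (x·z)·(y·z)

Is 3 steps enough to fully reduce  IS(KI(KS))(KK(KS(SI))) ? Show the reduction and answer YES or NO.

Answer: YES — reaches normal form SIK in 3 ≤ 3 steps

Derivation:
  start: IS(KI(KS))(KK(KS(SI)))
  →1  S(KI(KS))(KK(KS(SI)))
  →2  SI(KK(KS(SI)))
  →3  SIK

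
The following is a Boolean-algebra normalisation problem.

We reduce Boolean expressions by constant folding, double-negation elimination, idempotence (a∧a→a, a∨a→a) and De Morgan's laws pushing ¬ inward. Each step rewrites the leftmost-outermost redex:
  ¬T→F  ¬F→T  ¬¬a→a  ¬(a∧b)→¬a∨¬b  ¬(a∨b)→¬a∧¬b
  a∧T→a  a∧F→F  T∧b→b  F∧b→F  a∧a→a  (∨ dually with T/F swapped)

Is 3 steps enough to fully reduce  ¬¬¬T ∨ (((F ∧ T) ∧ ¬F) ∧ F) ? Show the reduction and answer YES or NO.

  start: ¬¬¬T ∨ (((F ∧ T) ∧ ¬F) ∧ F)
  step 1: ¬T ∨ (((F ∧ T) ∧ ¬F) ∧ F)
  step 2: F ∨ (((F ∧ T) ∧ ¬F) ∧ F)
  step 3: ((F ∧ T) ∧ ¬F) ∧ F

Answer: NO — after 3 steps the term is ((F ∧ T) ∧ ¬F) ∧ F, not yet normal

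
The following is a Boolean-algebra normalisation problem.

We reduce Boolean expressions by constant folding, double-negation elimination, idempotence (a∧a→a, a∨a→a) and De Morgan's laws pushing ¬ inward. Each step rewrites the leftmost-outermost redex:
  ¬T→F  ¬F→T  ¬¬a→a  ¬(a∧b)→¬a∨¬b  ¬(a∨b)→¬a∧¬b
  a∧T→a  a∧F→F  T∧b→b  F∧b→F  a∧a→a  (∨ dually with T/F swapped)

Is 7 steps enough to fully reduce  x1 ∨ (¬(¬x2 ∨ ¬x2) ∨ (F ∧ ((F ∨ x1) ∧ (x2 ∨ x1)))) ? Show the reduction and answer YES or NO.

  start: x1 ∨ (¬(¬x2 ∨ ¬x2) ∨ (F ∧ ((F ∨ x1) ∧ (x2 ∨ x1))))
  [1] x1 ∨ ((¬¬x2 ∧ ¬¬x2) ∨ (F ∧ ((F ∨ x1) ∧ (x2 ∨ x1))))
  [2] x1 ∨ (¬¬x2 ∨ (F ∧ ((F ∨ x1) ∧ (x2 ∨ x1))))
  [3] x1 ∨ (x2 ∨ (F ∧ ((F ∨ x1) ∧ (x2 ∨ x1))))
  [4] x1 ∨ (x2 ∨ F)
  [5] x1 ∨ x2

Answer: YES — reaches normal form x1 ∨ x2 in 5 ≤ 7 steps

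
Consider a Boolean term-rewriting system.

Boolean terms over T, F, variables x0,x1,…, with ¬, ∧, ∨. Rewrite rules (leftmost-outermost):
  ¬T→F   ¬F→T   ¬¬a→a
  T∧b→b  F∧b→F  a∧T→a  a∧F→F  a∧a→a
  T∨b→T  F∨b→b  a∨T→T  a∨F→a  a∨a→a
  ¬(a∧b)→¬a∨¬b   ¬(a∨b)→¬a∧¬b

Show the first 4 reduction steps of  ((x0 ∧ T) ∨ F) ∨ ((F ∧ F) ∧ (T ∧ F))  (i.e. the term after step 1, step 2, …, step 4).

  start: ((x0 ∧ T) ∨ F) ∨ ((F ∧ F) ∧ (T ∧ F))
  →1  (x0 ∧ T) ∨ ((F ∧ F) ∧ (T ∧ F))
  →2  x0 ∨ ((F ∧ F) ∧ (T ∧ F))
  →3  x0 ∨ (F ∧ (T ∧ F))
  →4  x0 ∨ F

Answer: after 4 steps: x0 ∨ F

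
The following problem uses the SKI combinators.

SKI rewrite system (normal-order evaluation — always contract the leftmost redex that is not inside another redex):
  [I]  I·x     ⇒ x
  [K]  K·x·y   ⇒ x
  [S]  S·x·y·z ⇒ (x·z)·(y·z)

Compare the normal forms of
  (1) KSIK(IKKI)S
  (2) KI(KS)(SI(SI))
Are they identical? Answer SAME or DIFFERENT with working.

Answer: DIFFERENT — A ⇓ S, B ⇓ SI(SI)

Reduction:
Term A:
  start: KSIK(IKKI)S
  [1] SK(IKKI)S
  [2] KS(IKKIS)
  [3] S

Term B:
  start: KI(KS)(SI(SI))
  [1] I(SI(SI))
  [2] SI(SI)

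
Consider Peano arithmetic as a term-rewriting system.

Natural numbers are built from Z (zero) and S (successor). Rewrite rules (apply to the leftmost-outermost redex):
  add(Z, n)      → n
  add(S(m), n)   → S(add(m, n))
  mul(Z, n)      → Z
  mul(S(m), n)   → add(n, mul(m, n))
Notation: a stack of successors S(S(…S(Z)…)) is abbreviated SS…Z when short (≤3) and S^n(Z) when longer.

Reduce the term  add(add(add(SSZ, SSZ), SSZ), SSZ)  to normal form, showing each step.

  start: add(add(add(SSZ, SSZ), SSZ), SSZ)
  →1  add(add(S(add(SZ, SSZ)), SSZ), SSZ)
  →2  add(S(add(add(SZ, SSZ), SSZ)), SSZ)
  →3  S(add(add(add(SZ, SSZ), SSZ), SSZ))
  →4  S(add(add(S(add(Z, SSZ)), SSZ), SSZ))
  →5  S(add(S(add(add(Z, SSZ), SSZ)), SSZ))
  →6  S(S(add(add(add(Z, SSZ), SSZ), SSZ)))
  →7  S(S(add(add(SSZ, SSZ), SSZ)))
  →8  S(S(add(S(add(SZ, SSZ)), SSZ)))
  →9  S(S(S(add(add(SZ, SSZ), SSZ))))
  →10  S(S(S(add(S(add(Z, SSZ)), SSZ))))
  →11  S(S(S(S(add(add(Z, SSZ), SSZ)))))
  →12  S(S(S(S(add(SSZ, SSZ)))))
  →13  S(S(S(S(S(add(SZ, SSZ))))))
  →14  S(S(S(S(S(S(add(Z, SSZ)))))))
  →15  S^8(Z)

Answer: normal form = S^8(Z)  (in 15 steps)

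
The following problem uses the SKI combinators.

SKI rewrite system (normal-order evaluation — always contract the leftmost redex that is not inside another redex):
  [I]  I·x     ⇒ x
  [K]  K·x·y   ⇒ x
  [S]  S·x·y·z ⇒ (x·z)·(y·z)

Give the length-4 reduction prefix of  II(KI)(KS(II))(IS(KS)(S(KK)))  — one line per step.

Answer: after 4 steps: IS(KS)(S(KK))

Reduction:
  start: II(KI)(KS(II))(IS(KS)(S(KK)))
  →1  I(KI)(KS(II))(IS(KS)(S(KK)))
  →2  KI(KS(II))(IS(KS)(S(KK)))
  →3  I(IS(KS)(S(KK)))
  →4  IS(KS)(S(KK))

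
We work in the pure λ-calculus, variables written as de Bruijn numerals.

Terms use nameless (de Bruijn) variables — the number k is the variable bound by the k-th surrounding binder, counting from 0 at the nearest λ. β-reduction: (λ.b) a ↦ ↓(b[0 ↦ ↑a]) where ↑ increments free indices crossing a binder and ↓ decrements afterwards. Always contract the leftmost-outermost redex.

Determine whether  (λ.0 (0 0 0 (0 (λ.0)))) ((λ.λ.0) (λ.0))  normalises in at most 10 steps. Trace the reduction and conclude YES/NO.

Answer: NO — after 10 steps the term is (λ.0) (λ.0), not yet normal

Derivation:
  start: (λ.0 (0 0 0 (0 (λ.0)))) ((λ.λ.0) (λ.0))
  [1] (λ.λ.0) (λ.0) ((λ.λ.0) (λ.0) ((λ.λ.0) (λ.0)) ((λ.λ.0) (λ.0)) ((λ.λ.0) (λ.0) (λ.0)))
  [2] (λ.0) ((λ.λ.0) (λ.0) ((λ.λ.0) (λ.0)) ((λ.λ.0) (λ.0)) ((λ.λ.0) (λ.0) (λ.0)))
  [3] (λ.λ.0) (λ.0) ((λ.λ.0) (λ.0)) ((λ.λ.0) (λ.0)) ((λ.λ.0) (λ.0) (λ.0))
  [4] (λ.0) ((λ.λ.0) (λ.0)) ((λ.λ.0) (λ.0)) ((λ.λ.0) (λ.0) (λ.0))
  [5] (λ.λ.0) (λ.0) ((λ.λ.0) (λ.0)) ((λ.λ.0) (λ.0) (λ.0))
  [6] (λ.0) ((λ.λ.0) (λ.0)) ((λ.λ.0) (λ.0) (λ.0))
  [7] (λ.λ.0) (λ.0) ((λ.λ.0) (λ.0) (λ.0))
  [8] (λ.0) ((λ.λ.0) (λ.0) (λ.0))
  [9] (λ.λ.0) (λ.0) (λ.0)
  [10] (λ.0) (λ.0)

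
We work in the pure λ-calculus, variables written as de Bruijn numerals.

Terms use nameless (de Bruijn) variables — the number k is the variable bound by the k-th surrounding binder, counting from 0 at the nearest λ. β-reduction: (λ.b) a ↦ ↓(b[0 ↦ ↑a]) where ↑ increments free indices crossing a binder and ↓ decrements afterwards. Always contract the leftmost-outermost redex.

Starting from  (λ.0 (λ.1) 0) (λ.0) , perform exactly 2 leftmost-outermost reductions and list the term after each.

Answer: after 2 steps: (λ.λ.0) (λ.0)

Working:
  start: (λ.0 (λ.1) 0) (λ.0)
  →1  (λ.0) (λ.λ.0) (λ.0)
  →2  (λ.λ.0) (λ.0)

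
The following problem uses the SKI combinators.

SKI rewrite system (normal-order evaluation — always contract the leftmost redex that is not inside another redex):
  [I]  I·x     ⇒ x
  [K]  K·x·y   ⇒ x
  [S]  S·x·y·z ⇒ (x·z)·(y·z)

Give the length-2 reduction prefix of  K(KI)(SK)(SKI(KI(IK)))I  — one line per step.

Answer: after 2 steps: II

Derivation:
  start: K(KI)(SK)(SKI(KI(IK)))I
  step 1: KI(SKI(KI(IK)))I
  step 2: II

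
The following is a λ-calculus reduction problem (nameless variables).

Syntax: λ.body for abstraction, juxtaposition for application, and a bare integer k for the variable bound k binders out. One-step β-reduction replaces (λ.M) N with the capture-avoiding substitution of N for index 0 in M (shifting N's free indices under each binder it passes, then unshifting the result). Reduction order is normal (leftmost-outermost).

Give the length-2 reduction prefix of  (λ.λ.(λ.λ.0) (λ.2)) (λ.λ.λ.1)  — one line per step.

  start: (λ.λ.(λ.λ.0) (λ.2)) (λ.λ.λ.1)
  →1  λ.(λ.λ.0) (λ.λ.λ.λ.1)
  →2  λ.λ.0

Answer: after 2 steps: λ.λ.0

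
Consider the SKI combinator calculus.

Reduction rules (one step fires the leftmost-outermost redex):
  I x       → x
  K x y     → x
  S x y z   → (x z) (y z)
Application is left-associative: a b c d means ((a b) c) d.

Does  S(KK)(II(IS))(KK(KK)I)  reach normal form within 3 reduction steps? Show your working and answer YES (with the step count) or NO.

  start: S(KK)(II(IS))(KK(KK)I)
  step 1: KK(KK(KK)I)(II(IS)(KK(KK)I))
  step 2: K(II(IS)(KK(KK)I))
  step 3: K(I(IS)(KK(KK)I))

Answer: NO — after 3 steps the term is K(I(IS)(KK(KK)I)), not yet normal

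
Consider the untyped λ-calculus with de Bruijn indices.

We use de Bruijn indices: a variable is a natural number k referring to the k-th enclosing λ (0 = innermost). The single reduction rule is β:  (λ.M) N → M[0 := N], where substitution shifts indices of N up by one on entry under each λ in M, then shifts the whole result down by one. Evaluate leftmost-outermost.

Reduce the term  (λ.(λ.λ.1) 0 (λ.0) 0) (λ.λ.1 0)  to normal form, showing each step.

Answer: normal form = λ.λ.1 0  (in 5 steps)

Working:
  start: (λ.(λ.λ.1) 0 (λ.0) 0) (λ.λ.1 0)
  [1] (λ.λ.1) (λ.λ.1 0) (λ.0) (λ.λ.1 0)
  [2] (λ.λ.λ.1 0) (λ.0) (λ.λ.1 0)
  [3] (λ.λ.1 0) (λ.λ.1 0)
  [4] λ.(λ.λ.1 0) 0
  [5] λ.λ.1 0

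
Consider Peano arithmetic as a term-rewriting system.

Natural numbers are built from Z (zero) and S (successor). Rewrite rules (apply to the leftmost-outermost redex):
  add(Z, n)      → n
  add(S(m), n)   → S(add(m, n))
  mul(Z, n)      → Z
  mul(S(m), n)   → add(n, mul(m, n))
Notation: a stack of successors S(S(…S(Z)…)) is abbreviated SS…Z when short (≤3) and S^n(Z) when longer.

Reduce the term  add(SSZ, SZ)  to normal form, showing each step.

Answer: normal form = SSSZ  (in 3 steps)

Working:
  start: add(SSZ, SZ)
  step 1: S(add(SZ, SZ))
  step 2: S(S(add(Z, SZ)))
  step 3: SSSZ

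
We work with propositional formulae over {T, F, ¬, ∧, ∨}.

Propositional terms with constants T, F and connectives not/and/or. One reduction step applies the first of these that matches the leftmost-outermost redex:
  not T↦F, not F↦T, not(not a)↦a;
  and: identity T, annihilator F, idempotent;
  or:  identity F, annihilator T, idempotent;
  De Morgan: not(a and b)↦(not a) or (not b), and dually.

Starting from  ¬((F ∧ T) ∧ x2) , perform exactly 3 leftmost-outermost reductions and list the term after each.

Answer: after 3 steps: (T ∨ ¬T) ∨ ¬x2

Working:
  start: ¬((F ∧ T) ∧ x2)
  step 1: ¬(F ∧ T) ∨ ¬x2
  step 2: (¬F ∨ ¬T) ∨ ¬x2
  step 3: (T ∨ ¬T) ∨ ¬x2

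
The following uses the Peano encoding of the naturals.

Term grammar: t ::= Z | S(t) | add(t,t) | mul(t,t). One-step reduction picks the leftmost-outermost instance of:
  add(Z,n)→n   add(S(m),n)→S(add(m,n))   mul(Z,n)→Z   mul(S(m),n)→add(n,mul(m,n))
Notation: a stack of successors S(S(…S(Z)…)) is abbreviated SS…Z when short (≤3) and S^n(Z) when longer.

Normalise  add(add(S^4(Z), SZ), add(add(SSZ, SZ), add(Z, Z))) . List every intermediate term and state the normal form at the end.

  start: add(add(S^4(Z), SZ), add(add(SSZ, SZ), add(Z, Z)))
  [1] add(S(add(SSSZ, SZ)), add(add(SSZ, SZ), add(Z, Z)))
  [2] S(add(add(SSSZ, SZ), add(add(SSZ, SZ), add(Z, Z))))
  [3] S(add(S(add(SSZ, SZ)), add(add(SSZ, SZ), add(Z, Z))))
  [4] S(S(add(add(SSZ, SZ), add(add(SSZ, SZ), add(Z, Z)))))
  [5] S(S(add(S(add(SZ, SZ)), add(add(SSZ, SZ), add(Z, Z)))))
  [6] S(S(S(add(add(SZ, SZ), add(add(SSZ, SZ), add(Z, Z))))))
  [7] S(S(S(add(S(add(Z, SZ)), add(add(SSZ, SZ), add(Z, Z))))))
  [8] S(S(S(S(add(add(Z, SZ), add(add(SSZ, SZ), add(Z, Z)))))))
  [9] S(S(S(S(add(SZ, add(add(SSZ, SZ), add(Z, Z)))))))
  [10] S(S(S(S(S(add(Z, add(add(SSZ, SZ), add(Z, Z))))))))
  [11] S(S(S(S(S(add(add(SSZ, SZ), add(Z, Z)))))))
  [12] S(S(S(S(S(add(S(add(SZ, SZ)), add(Z, Z)))))))
  [13] S(S(S(S(S(S(add(add(SZ, SZ), add(Z, Z))))))))
  [14] S(S(S(S(S(S(add(S(add(Z, SZ)), add(Z, Z))))))))
  [15] S(S(S(S(S(S(S(add(add(Z, SZ), add(Z, Z)))))))))
  [16] S(S(S(S(S(S(S(add(SZ, add(Z, Z)))))))))
  [17] S(S(S(S(S(S(S(S(add(Z, add(Z, Z))))))))))
  [18] S(S(S(S(S(S(S(S(add(Z, Z)))))))))
  [19] S^8(Z)

Answer: normal form = S^8(Z)  (in 19 steps)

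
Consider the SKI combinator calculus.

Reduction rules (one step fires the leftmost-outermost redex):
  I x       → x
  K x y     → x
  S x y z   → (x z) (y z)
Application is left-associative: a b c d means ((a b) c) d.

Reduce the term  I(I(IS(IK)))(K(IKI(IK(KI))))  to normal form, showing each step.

Answer: normal form = SK(KI)  (in 6 steps)

Derivation:
  start: I(I(IS(IK)))(K(IKI(IK(KI))))
  step 1: I(IS(IK))(K(IKI(IK(KI))))
  step 2: IS(IK)(K(IKI(IK(KI))))
  step 3: S(IK)(K(IKI(IK(KI))))
  step 4: SK(K(IKI(IK(KI))))
  step 5: SK(K(KI(IK(KI))))
  step 6: SK(KI)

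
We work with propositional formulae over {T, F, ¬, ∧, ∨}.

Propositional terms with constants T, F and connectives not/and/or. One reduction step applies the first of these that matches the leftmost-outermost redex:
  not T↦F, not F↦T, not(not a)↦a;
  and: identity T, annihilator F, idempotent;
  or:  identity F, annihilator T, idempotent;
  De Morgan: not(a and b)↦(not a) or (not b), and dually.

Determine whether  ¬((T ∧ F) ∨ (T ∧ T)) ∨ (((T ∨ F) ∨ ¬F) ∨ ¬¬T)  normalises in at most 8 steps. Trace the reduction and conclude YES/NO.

Answer: NO — after 8 steps the term is ¬T ∨ (((T ∨ F) ∨ ¬F) ∨ ¬¬T), not yet normal

Reduction:
  start: ¬((T ∧ F) ∨ (T ∧ T)) ∨ (((T ∨ F) ∨ ¬F) ∨ ¬¬T)
  step 1: (¬(T ∧ F) ∧ ¬(T ∧ T)) ∨ (((T ∨ F) ∨ ¬F) ∨ ¬¬T)
  step 2: ((¬T ∨ ¬F) ∧ ¬(T ∧ T)) ∨ (((T ∨ F) ∨ ¬F) ∨ ¬¬T)
  step 3: ((F ∨ ¬F) ∧ ¬(T ∧ T)) ∨ (((T ∨ F) ∨ ¬F) ∨ ¬¬T)
  step 4: (¬F ∧ ¬(T ∧ T)) ∨ (((T ∨ F) ∨ ¬F) ∨ ¬¬T)
  step 5: (T ∧ ¬(T ∧ T)) ∨ (((T ∨ F) ∨ ¬F) ∨ ¬¬T)
  step 6: ¬(T ∧ T) ∨ (((T ∨ F) ∨ ¬F) ∨ ¬¬T)
  step 7: (¬T ∨ ¬T) ∨ (((T ∨ F) ∨ ¬F) ∨ ¬¬T)
  step 8: ¬T ∨ (((T ∨ F) ∨ ¬F) ∨ ¬¬T)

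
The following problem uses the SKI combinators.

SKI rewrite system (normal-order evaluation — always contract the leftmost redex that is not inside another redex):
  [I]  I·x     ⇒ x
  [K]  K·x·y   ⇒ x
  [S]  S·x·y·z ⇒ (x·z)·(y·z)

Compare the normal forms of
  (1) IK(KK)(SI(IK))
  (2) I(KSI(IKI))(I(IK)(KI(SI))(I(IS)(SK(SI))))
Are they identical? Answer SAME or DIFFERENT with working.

Answer: DIFFERENT — A ⇓ KK, B ⇓ S(KI)I

Reduction:
Term A:
  start: IK(KK)(SI(IK))
  →1  K(KK)(SI(IK))
  →2  KK

Term B:
  start: I(KSI(IKI))(I(IK)(KI(SI))(I(IS)(SK(SI))))
  →1  KSI(IKI)(I(IK)(KI(SI))(I(IS)(SK(SI))))
  →2  S(IKI)(I(IK)(KI(SI))(I(IS)(SK(SI))))
  →3  S(KI)(I(IK)(KI(SI))(I(IS)(SK(SI))))
  →4  S(KI)(IK(KI(SI))(I(IS)(SK(SI))))
  →5  S(KI)(K(KI(SI))(I(IS)(SK(SI))))
  →6  S(KI)(KI(SI))
  →7  S(KI)I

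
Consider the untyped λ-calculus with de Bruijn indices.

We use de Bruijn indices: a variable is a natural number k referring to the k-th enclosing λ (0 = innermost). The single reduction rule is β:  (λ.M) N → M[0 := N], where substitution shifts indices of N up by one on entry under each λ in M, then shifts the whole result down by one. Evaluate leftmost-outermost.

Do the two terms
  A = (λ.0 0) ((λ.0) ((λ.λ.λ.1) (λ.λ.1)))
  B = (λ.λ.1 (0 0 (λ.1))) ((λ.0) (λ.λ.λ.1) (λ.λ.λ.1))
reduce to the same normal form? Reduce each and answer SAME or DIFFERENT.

Answer: DIFFERENT — A ⇓ λ.λ.λ.1, B ⇓ λ.λ.1 1 (λ.2)

Derivation:
Term A:
  start: (λ.0 0) ((λ.0) ((λ.λ.λ.1) (λ.λ.1)))
  →1  (λ.0) ((λ.λ.λ.1) (λ.λ.1)) ((λ.0) ((λ.λ.λ.1) (λ.λ.1)))
  →2  (λ.λ.λ.1) (λ.λ.1) ((λ.0) ((λ.λ.λ.1) (λ.λ.1)))
  →3  (λ.λ.1) ((λ.0) ((λ.λ.λ.1) (λ.λ.1)))
  →4  λ.(λ.0) ((λ.λ.λ.1) (λ.λ.1))
  →5  λ.(λ.λ.λ.1) (λ.λ.1)
  →6  λ.λ.λ.1

Term B:
  start: (λ.λ.1 (0 0 (λ.1))) ((λ.0) (λ.λ.λ.1) (λ.λ.λ.1))
  →1  λ.(λ.0) (λ.λ.λ.1) (λ.λ.λ.1) (0 0 (λ.1))
  →2  λ.(λ.λ.λ.1) (λ.λ.λ.1) (0 0 (λ.1))
  →3  λ.(λ.λ.1) (0 0 (λ.1))
  →4  λ.λ.1 1 (λ.2)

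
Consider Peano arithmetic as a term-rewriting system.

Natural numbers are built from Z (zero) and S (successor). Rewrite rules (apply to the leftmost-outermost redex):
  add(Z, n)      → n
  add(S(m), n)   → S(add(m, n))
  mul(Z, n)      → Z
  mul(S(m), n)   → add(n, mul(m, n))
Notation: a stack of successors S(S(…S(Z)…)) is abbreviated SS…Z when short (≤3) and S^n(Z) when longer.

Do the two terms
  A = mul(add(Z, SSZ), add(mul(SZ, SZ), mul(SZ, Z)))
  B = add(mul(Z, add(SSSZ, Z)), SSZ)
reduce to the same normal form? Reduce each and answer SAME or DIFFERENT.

Term A:
  start: mul(add(Z, SSZ), add(mul(SZ, SZ), mul(SZ, Z)))
  [1] mul(SSZ, add(mul(SZ, SZ), mul(SZ, Z)))
  [2] add(add(mul(SZ, SZ), mul(SZ, Z)), mul(SZ, add(mul(SZ, SZ), mul(SZ, Z))))
  [3] add(add(add(SZ, mul(Z, SZ)), mul(SZ, Z)), mul(SZ, add(mul(SZ, SZ), mul(SZ, Z))))
  [4] add(add(S(add(Z, mul(Z, SZ))), mul(SZ, Z)), mul(SZ, add(mul(SZ, SZ), mul(SZ, Z))))
  [5] add(S(add(add(Z, mul(Z, SZ)), mul(SZ, Z))), mul(SZ, add(mul(SZ, SZ), mul(SZ, Z))))
  [6] S(add(add(add(Z, mul(Z, SZ)), mul(SZ, Z)), mul(SZ, add(mul(SZ, SZ), mul(SZ, Z)))))
  [7] S(add(add(mul(Z, SZ), mul(SZ, Z)), mul(SZ, add(mul(SZ, SZ), mul(SZ, Z)))))
  [8] S(add(add(Z, mul(SZ, Z)), mul(SZ, add(mul(SZ, SZ), mul(SZ, Z)))))
  [9] S(add(mul(SZ, Z), mul(SZ, add(mul(SZ, SZ), mul(SZ, Z)))))
  [10] S(add(add(Z, mul(Z, Z)), mul(SZ, add(mul(SZ, SZ), mul(SZ, Z)))))
  [11] S(add(mul(Z, Z), mul(SZ, add(mul(SZ, SZ), mul(SZ, Z)))))
  [12] S(add(Z, mul(SZ, add(mul(SZ, SZ), mul(SZ, Z)))))
  [13] S(mul(SZ, add(mul(SZ, SZ), mul(SZ, Z))))
  [14] S(add(add(mul(SZ, SZ), mul(SZ, Z)), mul(Z, add(mul(SZ, SZ), mul(SZ, Z)))))
  [15] S(add(add(add(SZ, mul(Z, SZ)), mul(SZ, Z)), mul(Z, add(mul(SZ, SZ), mul(SZ, Z)))))
  [16] S(add(add(S(add(Z, mul(Z, SZ))), mul(SZ, Z)), mul(Z, add(mul(SZ, SZ), mul(SZ, Z)))))
  [17] S(add(S(add(add(Z, mul(Z, SZ)), mul(SZ, Z))), mul(Z, add(mul(SZ, SZ), mul(SZ, Z)))))
  [18] S(S(add(add(add(Z, mul(Z, SZ)), mul(SZ, Z)), mul(Z, add(mul(SZ, SZ), mul(SZ, Z))))))
  [19] S(S(add(add(mul(Z, SZ), mul(SZ, Z)), mul(Z, add(mul(SZ, SZ), mul(SZ, Z))))))
  [20] S(S(add(add(Z, mul(SZ, Z)), mul(Z, add(mul(SZ, SZ), mul(SZ, Z))))))
  [21] S(S(add(mul(SZ, Z), mul(Z, add(mul(SZ, SZ), mul(SZ, Z))))))
  [22] S(S(add(add(Z, mul(Z, Z)), mul(Z, add(mul(SZ, SZ), mul(SZ, Z))))))
  [23] S(S(add(mul(Z, Z), mul(Z, add(mul(SZ, SZ), mul(SZ, Z))))))
  [24] S(S(add(Z, mul(Z, add(mul(SZ, SZ), mul(SZ, Z))))))
  [25] S(S(mul(Z, add(mul(SZ, SZ), mul(SZ, Z)))))
  [26] SSZ

Term B:
  start: add(mul(Z, add(SSSZ, Z)), SSZ)
  [1] add(Z, SSZ)
  [2] SSZ

Answer: SAME — A ⇓ SSZ, B ⇓ SSZ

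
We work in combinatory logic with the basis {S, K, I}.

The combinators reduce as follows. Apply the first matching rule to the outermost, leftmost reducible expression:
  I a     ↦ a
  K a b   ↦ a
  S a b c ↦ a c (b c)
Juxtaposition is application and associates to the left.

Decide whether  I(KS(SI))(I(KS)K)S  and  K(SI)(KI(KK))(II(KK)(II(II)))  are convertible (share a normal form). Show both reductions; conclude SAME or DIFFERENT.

Term A:
  start: I(KS(SI))(I(KS)K)S
  step 1: KS(SI)(I(KS)K)S
  step 2: S(I(KS)K)S
  step 3: S(KSK)S
  step 4: SSS

Term B:
  start: K(SI)(KI(KK))(II(KK)(II(II)))
  step 1: SI(II(KK)(II(II)))
  step 2: SI(I(KK)(II(II)))
  step 3: SI(KK(II(II)))
  step 4: SIK

Answer: DIFFERENT — A ⇓ SSS, B ⇓ SIK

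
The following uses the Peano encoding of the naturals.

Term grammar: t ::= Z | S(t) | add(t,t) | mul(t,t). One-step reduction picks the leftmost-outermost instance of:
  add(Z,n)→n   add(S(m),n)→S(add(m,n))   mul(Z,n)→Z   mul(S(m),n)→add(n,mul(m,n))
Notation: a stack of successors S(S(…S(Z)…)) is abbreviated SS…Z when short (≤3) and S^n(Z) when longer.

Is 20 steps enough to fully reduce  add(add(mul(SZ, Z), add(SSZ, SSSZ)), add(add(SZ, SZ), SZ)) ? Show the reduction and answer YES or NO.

Answer: YES — reaches normal form S^8(Z) in 18 ≤ 20 steps

Working:
  start: add(add(mul(SZ, Z), add(SSZ, SSSZ)), add(add(SZ, SZ), SZ))
  step 1: add(add(add(Z, mul(Z, Z)), add(SSZ, SSSZ)), add(add(SZ, SZ), SZ))
  step 2: add(add(mul(Z, Z), add(SSZ, SSSZ)), add(add(SZ, SZ), SZ))
  step 3: add(add(Z, add(SSZ, SSSZ)), add(add(SZ, SZ), SZ))
  step 4: add(add(SSZ, SSSZ), add(add(SZ, SZ), SZ))
  step 5: add(S(add(SZ, SSSZ)), add(add(SZ, SZ), SZ))
  step 6: S(add(add(SZ, SSSZ), add(add(SZ, SZ), SZ)))
  step 7: S(add(S(add(Z, SSSZ)), add(add(SZ, SZ), SZ)))
  step 8: S(S(add(add(Z, SSSZ), add(add(SZ, SZ), SZ))))
  step 9: S(S(add(SSSZ, add(add(SZ, SZ), SZ))))
  step 10: S(S(S(add(SSZ, add(add(SZ, SZ), SZ)))))
  step 11: S(S(S(S(add(SZ, add(add(SZ, SZ), SZ))))))
  step 12: S(S(S(S(S(add(Z, add(add(SZ, SZ), SZ)))))))
  step 13: S(S(S(S(S(add(add(SZ, SZ), SZ))))))
  step 14: S(S(S(S(S(add(S(add(Z, SZ)), SZ))))))
  step 15: S(S(S(S(S(S(add(add(Z, SZ), SZ)))))))
  step 16: S(S(S(S(S(S(add(SZ, SZ)))))))
  step 17: S(S(S(S(S(S(S(add(Z, SZ))))))))
  step 18: S^8(Z)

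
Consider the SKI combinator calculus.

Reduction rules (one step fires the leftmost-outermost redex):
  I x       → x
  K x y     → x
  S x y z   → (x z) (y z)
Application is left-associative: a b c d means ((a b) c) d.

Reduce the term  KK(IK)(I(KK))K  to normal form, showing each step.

Answer: normal form = KK  (in 3 steps)

Derivation:
  start: KK(IK)(I(KK))K
  →1  K(I(KK))K
  →2  I(KK)
  →3  KK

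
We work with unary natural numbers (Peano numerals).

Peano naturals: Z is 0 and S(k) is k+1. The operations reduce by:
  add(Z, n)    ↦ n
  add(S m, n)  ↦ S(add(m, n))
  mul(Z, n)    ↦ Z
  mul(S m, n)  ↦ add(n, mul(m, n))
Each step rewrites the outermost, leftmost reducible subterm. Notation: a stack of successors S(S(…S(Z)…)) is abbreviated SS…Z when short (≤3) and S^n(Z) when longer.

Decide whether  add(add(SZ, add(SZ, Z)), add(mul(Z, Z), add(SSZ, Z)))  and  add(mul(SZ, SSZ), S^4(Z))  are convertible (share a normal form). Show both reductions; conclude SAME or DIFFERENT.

Term A:
  start: add(add(SZ, add(SZ, Z)), add(mul(Z, Z), add(SSZ, Z)))
  [1] add(S(add(Z, add(SZ, Z))), add(mul(Z, Z), add(SSZ, Z)))
  [2] S(add(add(Z, add(SZ, Z)), add(mul(Z, Z), add(SSZ, Z))))
  [3] S(add(add(SZ, Z), add(mul(Z, Z), add(SSZ, Z))))
  [4] S(add(S(add(Z, Z)), add(mul(Z, Z), add(SSZ, Z))))
  [5] S(S(add(add(Z, Z), add(mul(Z, Z), add(SSZ, Z)))))
  [6] S(S(add(Z, add(mul(Z, Z), add(SSZ, Z)))))
  [7] S(S(add(mul(Z, Z), add(SSZ, Z))))
  [8] S(S(add(Z, add(SSZ, Z))))
  [9] S(S(add(SSZ, Z)))
  [10] S(S(S(add(SZ, Z))))
  [11] S(S(S(S(add(Z, Z)))))
  [12] S^4(Z)

Term B:
  start: add(mul(SZ, SSZ), S^4(Z))
  [1] add(add(SSZ, mul(Z, SSZ)), S^4(Z))
  [2] add(S(add(SZ, mul(Z, SSZ))), S^4(Z))
  [3] S(add(add(SZ, mul(Z, SSZ)), S^4(Z)))
  [4] S(add(S(add(Z, mul(Z, SSZ))), S^4(Z)))
  [5] S(S(add(add(Z, mul(Z, SSZ)), S^4(Z))))
  [6] S(S(add(mul(Z, SSZ), S^4(Z))))
  [7] S(S(add(Z, S^4(Z))))
  [8] S^6(Z)

Answer: DIFFERENT — A ⇓ S^4(Z), B ⇓ S^6(Z)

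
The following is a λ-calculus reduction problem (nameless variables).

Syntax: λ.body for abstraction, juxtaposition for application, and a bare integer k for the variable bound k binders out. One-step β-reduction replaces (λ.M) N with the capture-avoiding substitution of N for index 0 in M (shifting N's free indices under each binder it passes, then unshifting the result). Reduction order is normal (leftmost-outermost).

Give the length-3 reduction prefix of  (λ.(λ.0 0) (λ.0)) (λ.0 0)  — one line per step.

Answer: after 3 steps: λ.0

Reduction:
  start: (λ.(λ.0 0) (λ.0)) (λ.0 0)
  →1  (λ.0 0) (λ.0)
  →2  (λ.0) (λ.0)
  →3  λ.0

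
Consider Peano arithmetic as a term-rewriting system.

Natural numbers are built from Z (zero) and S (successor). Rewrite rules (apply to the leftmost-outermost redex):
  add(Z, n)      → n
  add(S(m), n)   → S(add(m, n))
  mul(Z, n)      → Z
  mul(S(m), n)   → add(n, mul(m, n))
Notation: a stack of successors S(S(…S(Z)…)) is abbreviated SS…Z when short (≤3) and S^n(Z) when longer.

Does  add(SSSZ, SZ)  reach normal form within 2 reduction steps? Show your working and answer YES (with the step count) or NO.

Answer: NO — after 2 steps the term is S(S(add(SZ, SZ))), not yet normal

Reduction:
  start: add(SSSZ, SZ)
  step 1: S(add(SSZ, SZ))
  step 2: S(S(add(SZ, SZ)))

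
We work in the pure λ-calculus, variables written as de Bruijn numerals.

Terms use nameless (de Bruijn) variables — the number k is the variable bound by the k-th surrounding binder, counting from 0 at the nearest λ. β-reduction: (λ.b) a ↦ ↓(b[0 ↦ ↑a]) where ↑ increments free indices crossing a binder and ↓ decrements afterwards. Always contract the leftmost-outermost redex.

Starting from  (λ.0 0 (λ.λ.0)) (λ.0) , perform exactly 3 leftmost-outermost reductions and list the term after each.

Answer: after 3 steps: λ.λ.0

Reduction:
  start: (λ.0 0 (λ.λ.0)) (λ.0)
  →1  (λ.0) (λ.0) (λ.λ.0)
  →2  (λ.0) (λ.λ.0)
  →3  λ.λ.0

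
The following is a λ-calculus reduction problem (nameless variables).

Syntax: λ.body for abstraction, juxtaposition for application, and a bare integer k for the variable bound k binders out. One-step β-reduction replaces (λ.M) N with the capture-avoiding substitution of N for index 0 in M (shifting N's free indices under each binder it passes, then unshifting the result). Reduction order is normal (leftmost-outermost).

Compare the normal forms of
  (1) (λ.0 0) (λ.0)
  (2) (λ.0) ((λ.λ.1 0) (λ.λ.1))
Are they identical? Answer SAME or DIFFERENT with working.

Term A:
  start: (λ.0 0) (λ.0)
  →1  (λ.0) (λ.0)
  →2  λ.0

Term B:
  start: (λ.0) ((λ.λ.1 0) (λ.λ.1))
  →1  (λ.λ.1 0) (λ.λ.1)
  →2  λ.(λ.λ.1) 0
  →3  λ.λ.1

Answer: DIFFERENT — A ⇓ λ.0, B ⇓ λ.λ.1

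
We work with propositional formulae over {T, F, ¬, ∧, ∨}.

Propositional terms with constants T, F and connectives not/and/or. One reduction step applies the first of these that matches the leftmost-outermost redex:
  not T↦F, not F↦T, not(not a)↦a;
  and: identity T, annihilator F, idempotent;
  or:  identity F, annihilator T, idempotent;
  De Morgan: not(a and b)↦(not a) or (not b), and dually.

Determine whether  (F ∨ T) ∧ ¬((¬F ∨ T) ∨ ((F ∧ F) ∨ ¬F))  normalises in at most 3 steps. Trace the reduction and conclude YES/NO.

  start: (F ∨ T) ∧ ¬((¬F ∨ T) ∨ ((F ∧ F) ∨ ¬F))
  →1  T ∧ ¬((¬F ∨ T) ∨ ((F ∧ F) ∨ ¬F))
  →2  ¬((¬F ∨ T) ∨ ((F ∧ F) ∨ ¬F))
  →3  ¬(¬F ∨ T) ∧ ¬((F ∧ F) ∨ ¬F)

Answer: NO — after 3 steps the term is ¬(¬F ∨ T) ∧ ¬((F ∧ F) ∨ ¬F), not yet normal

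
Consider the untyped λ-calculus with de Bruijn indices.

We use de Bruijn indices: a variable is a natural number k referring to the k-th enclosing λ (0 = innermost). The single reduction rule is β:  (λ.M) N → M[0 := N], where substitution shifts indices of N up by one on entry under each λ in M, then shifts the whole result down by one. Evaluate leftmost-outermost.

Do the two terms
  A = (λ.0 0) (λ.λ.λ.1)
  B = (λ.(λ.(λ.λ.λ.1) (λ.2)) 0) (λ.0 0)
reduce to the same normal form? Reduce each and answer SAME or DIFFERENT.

Answer: SAME — A ⇓ λ.λ.1, B ⇓ λ.λ.1

Derivation:
Term A:
  start: (λ.0 0) (λ.λ.λ.1)
  [1] (λ.λ.λ.1) (λ.λ.λ.1)
  [2] λ.λ.1

Term B:
  start: (λ.(λ.(λ.λ.λ.1) (λ.2)) 0) (λ.0 0)
  [1] (λ.(λ.λ.λ.1) (λ.λ.0 0)) (λ.0 0)
  [2] (λ.λ.λ.1) (λ.λ.0 0)
  [3] λ.λ.1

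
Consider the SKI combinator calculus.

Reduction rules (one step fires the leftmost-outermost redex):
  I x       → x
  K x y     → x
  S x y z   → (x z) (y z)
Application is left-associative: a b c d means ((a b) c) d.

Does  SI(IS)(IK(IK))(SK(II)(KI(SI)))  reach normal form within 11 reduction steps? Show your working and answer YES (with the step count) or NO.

Answer: YES — reaches normal form KI in 8 ≤ 11 steps

Working:
  start: SI(IS)(IK(IK))(SK(II)(KI(SI)))
  [1] I(IK(IK))(IS(IK(IK)))(SK(II)(KI(SI)))
  [2] IK(IK)(IS(IK(IK)))(SK(II)(KI(SI)))
  [3] K(IK)(IS(IK(IK)))(SK(II)(KI(SI)))
  [4] IK(SK(II)(KI(SI)))
  [5] K(SK(II)(KI(SI)))
  [6] K(K(KI(SI))(II(KI(SI))))
  [7] K(KI(SI))
  [8] KI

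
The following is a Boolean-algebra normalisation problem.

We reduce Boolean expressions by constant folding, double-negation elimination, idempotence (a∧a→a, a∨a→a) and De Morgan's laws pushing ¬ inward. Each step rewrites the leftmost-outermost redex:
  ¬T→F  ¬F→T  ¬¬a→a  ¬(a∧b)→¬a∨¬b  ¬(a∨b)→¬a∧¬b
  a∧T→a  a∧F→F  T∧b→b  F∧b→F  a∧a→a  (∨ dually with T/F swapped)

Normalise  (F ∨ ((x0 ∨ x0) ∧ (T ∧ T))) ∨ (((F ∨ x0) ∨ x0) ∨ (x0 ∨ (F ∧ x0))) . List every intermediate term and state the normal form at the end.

Answer: normal form = x0  (in 10 steps)

Working:
  start: (F ∨ ((x0 ∨ x0) ∧ (T ∧ T))) ∨ (((F ∨ x0) ∨ x0) ∨ (x0 ∨ (F ∧ x0)))
  step 1: ((x0 ∨ x0) ∧ (T ∧ T)) ∨ (((F ∨ x0) ∨ x0) ∨ (x0 ∨ (F ∧ x0)))
  step 2: (x0 ∧ (T ∧ T)) ∨ (((F ∨ x0) ∨ x0) ∨ (x0 ∨ (F ∧ x0)))
  step 3: (x0 ∧ T) ∨ (((F ∨ x0) ∨ x0) ∨ (x0 ∨ (F ∧ x0)))
  step 4: x0 ∨ (((F ∨ x0) ∨ x0) ∨ (x0 ∨ (F ∧ x0)))
  step 5: x0 ∨ ((x0 ∨ x0) ∨ (x0 ∨ (F ∧ x0)))
  step 6: x0 ∨ (x0 ∨ (x0 ∨ (F ∧ x0)))
  step 7: x0 ∨ (x0 ∨ (x0 ∨ F))
  step 8: x0 ∨ (x0 ∨ x0)
  step 9: x0 ∨ x0
  step 10: x0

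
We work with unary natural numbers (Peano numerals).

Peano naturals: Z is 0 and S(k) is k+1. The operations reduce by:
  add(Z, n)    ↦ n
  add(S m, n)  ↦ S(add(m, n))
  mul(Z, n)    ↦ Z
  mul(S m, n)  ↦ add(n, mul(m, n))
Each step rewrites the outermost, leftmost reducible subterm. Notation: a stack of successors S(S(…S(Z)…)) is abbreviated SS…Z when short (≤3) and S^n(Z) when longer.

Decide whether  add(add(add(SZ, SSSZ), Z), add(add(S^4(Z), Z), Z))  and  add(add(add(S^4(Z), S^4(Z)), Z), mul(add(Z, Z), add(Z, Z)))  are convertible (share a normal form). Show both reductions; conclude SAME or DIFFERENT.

Answer: SAME — A ⇓ S^8(Z), B ⇓ S^8(Z)

Derivation:
Term A:
  start: add(add(add(SZ, SSSZ), Z), add(add(S^4(Z), Z), Z))
  →1  add(add(S(add(Z, SSSZ)), Z), add(add(S^4(Z), Z), Z))
  →2  add(S(add(add(Z, SSSZ), Z)), add(add(S^4(Z), Z), Z))
  →3  S(add(add(add(Z, SSSZ), Z), add(add(S^4(Z), Z), Z)))
  →4  S(add(add(SSSZ, Z), add(add(S^4(Z), Z), Z)))
  →5  S(add(S(add(SSZ, Z)), add(add(S^4(Z), Z), Z)))
  →6  S(S(add(add(SSZ, Z), add(add(S^4(Z), Z), Z))))
  →7  S(S(add(S(add(SZ, Z)), add(add(S^4(Z), Z), Z))))
  →8  S(S(S(add(add(SZ, Z), add(add(S^4(Z), Z), Z)))))
  →9  S(S(S(add(S(add(Z, Z)), add(add(S^4(Z), Z), Z)))))
  →10  S(S(S(S(add(add(Z, Z), add(add(S^4(Z), Z), Z))))))
  →11  S(S(S(S(add(Z, add(add(S^4(Z), Z), Z))))))
  →12  S(S(S(S(add(add(S^4(Z), Z), Z)))))
  →13  S(S(S(S(add(S(add(SSSZ, Z)), Z)))))
  →14  S(S(S(S(S(add(add(SSSZ, Z), Z))))))
  →15  S(S(S(S(S(add(S(add(SSZ, Z)), Z))))))
  →16  S(S(S(S(S(S(add(add(SSZ, Z), Z)))))))
  →17  S(S(S(S(S(S(add(S(add(SZ, Z)), Z)))))))
  →18  S(S(S(S(S(S(S(add(add(SZ, Z), Z))))))))
  →19  S(S(S(S(S(S(S(add(S(add(Z, Z)), Z))))))))
  →20  S(S(S(S(S(S(S(S(add(add(Z, Z), Z)))))))))
  →21  S(S(S(S(S(S(S(S(add(Z, Z)))))))))
  →22  S^8(Z)

Term B:
  start: add(add(add(S^4(Z), S^4(Z)), Z), mul(add(Z, Z), add(Z, Z)))
  →1  add(add(S(add(SSSZ, S^4(Z))), Z), mul(add(Z, Z), add(Z, Z)))
  →2  add(S(add(add(SSSZ, S^4(Z)), Z)), mul(add(Z, Z), add(Z, Z)))
  →3  S(add(add(add(SSSZ, S^4(Z)), Z), mul(add(Z, Z), add(Z, Z))))
  →4  S(add(add(S(add(SSZ, S^4(Z))), Z), mul(add(Z, Z), add(Z, Z))))
  →5  S(add(S(add(add(SSZ, S^4(Z)), Z)), mul(add(Z, Z), add(Z, Z))))
  →6  S(S(add(add(add(SSZ, S^4(Z)), Z), mul(add(Z, Z), add(Z, Z)))))
  →7  S(S(add(add(S(add(SZ, S^4(Z))), Z), mul(add(Z, Z), add(Z, Z)))))
  →8  S(S(add(S(add(add(SZ, S^4(Z)), Z)), mul(add(Z, Z), add(Z, Z)))))
  →9  S(S(S(add(add(add(SZ, S^4(Z)), Z), mul(add(Z, Z), add(Z, Z))))))
  →10  S(S(S(add(add(S(add(Z, S^4(Z))), Z), mul(add(Z, Z), add(Z, Z))))))
  →11  S(S(S(add(S(add(add(Z, S^4(Z)), Z)), mul(add(Z, Z), add(Z, Z))))))
  →12  S(S(S(S(add(add(add(Z, S^4(Z)), Z), mul(add(Z, Z), add(Z, Z)))))))
  →13  S(S(S(S(add(add(S^4(Z), Z), mul(add(Z, Z), add(Z, Z)))))))
  →14  S(S(S(S(add(S(add(SSSZ, Z)), mul(add(Z, Z), add(Z, Z)))))))
  →15  S(S(S(S(S(add(add(SSSZ, Z), mul(add(Z, Z), add(Z, Z))))))))
  →16  S(S(S(S(S(add(S(add(SSZ, Z)), mul(add(Z, Z), add(Z, Z))))))))
  →17  S(S(S(S(S(S(add(add(SSZ, Z), mul(add(Z, Z), add(Z, Z)))))))))
  →18  S(S(S(S(S(S(add(S(add(SZ, Z)), mul(add(Z, Z), add(Z, Z)))))))))
  →19  S(S(S(S(S(S(S(add(add(SZ, Z), mul(add(Z, Z), add(Z, Z))))))))))
  →20  S(S(S(S(S(S(S(add(S(add(Z, Z)), mul(add(Z, Z), add(Z, Z))))))))))
  →21  S(S(S(S(S(S(S(S(add(add(Z, Z), mul(add(Z, Z), add(Z, Z)))))))))))
  →22  S(S(S(S(S(S(S(S(add(Z, mul(add(Z, Z), add(Z, Z)))))))))))
  →23  S(S(S(S(S(S(S(S(mul(add(Z, Z), add(Z, Z))))))))))
  →24  S(S(S(S(S(S(S(S(mul(Z, add(Z, Z))))))))))
  →25  S^8(Z)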